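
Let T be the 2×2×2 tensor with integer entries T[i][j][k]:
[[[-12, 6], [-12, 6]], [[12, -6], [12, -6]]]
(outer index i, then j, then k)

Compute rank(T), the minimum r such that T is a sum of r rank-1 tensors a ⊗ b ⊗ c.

Lower bound: T ≠ 0 (e.g. T[0,0,0] = -12), so rank(T) ≥ 1.
Upper bound: if T = a ⊗ b ⊗ c then every fibre of T is a multiple of the corresponding factor, so read the factors off the fibres through the nonzero entry T[0,0,0] = -12.
The mode-1 fibre T[:,0,0] = [-12, 12] gives a = [1, -1] (primitive direction); the mode-2 fibre T[0,:,0] = [-12, -12] gives b = [1, 1]; then c[k] = T[0,0,k] / (a[0]·b[0]) = [-12, 6] / 1 = [-12, 6].
Expanding [1, -1] ⊗ [1, 1] ⊗ [-12, 6] reproduces all 8 entries of T, so T = [1, -1] ⊗ [1, 1] ⊗ [-12, 6] and rank(T) ≤ 1.
These bounds meet, so rank(T) = 1.
Check entry T[0,0,0] = -12: (1)·(1)·(-12) = -12.

1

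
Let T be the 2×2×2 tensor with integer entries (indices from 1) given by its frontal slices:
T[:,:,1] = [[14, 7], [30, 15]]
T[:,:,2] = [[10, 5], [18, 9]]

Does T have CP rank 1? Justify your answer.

No

The mode-1 unfolding of T (rows indexed by i, columns by (j,k) = (1,1), (1,2), (2,1), (2,2)) is [[14, 10, 7, 5], [30, 18, 15, 9]].
There the 2×2 minor on rows i ∈ {1, 2}, columns (j,k) ∈ {(1,1), (1,2)} is det [[14, 10], [30, 18]] = -48 ≠ 0, so this unfolding has rank ≥ 2; CP rank is at least every unfolding rank, so rank(T) ≥ 2.
In particular rank(T) ≥ 2 > 1, so T is not rank-1.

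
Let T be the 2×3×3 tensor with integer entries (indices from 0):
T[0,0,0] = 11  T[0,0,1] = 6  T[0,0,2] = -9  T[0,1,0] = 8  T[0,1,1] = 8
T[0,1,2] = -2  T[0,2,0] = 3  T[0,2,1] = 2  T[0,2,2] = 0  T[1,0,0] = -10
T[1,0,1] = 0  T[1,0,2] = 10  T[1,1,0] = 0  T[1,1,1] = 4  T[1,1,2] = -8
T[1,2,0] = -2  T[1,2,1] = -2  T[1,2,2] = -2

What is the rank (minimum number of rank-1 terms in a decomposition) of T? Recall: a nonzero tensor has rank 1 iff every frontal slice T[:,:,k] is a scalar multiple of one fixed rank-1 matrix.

Lower bound: in the mode-3 unfolding of T (rows indexed by k, columns by (i,j)) the 3×3 minor on rows k ∈ {0, 1, 2}, columns (i,j) ∈ {(0,0), (0,1), (0,2)} is det [[11, 8, 3], [6, 8, 2], [-9, -2, 0]] = 80 ≠ 0, so that unfolding has rank ≥ 3 and hence rank(T) ≥ 3 (CP rank is at least every unfolding rank, though it can be larger).
Upper bound: T is a sum of 3 rank-1 terms, T = [1, -2] ⊗ [2, -2, -1] ⊗ [1, 0, -2] + [1, -1] ⊗ [2, 2, 1] ⊗ [4, 2, -2] + [1, 2] ⊗ [1, 2, 0] ⊗ [1, 2, -1] (one valid choice — decompositions are not unique — normalised so each a, b is primitive with positive first nonzero entry; check it by expanding all entries), so rank(T) ≤ 3.
These bounds meet, so rank(T) = 3.

3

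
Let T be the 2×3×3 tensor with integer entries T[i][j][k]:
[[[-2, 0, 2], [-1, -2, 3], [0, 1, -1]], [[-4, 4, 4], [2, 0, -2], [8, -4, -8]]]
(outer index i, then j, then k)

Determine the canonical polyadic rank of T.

3

Lower bound: the mode-3 unfolding of T (rows indexed by k, columns by (i,j) = (0,0), (0,1), (0,2), (1,0), (1,1), (1,2)) is [[-2, -1, 0, -4, 2, 8], [0, -2, 1, 4, 0, -4], [2, 3, -1, 4, -2, -8]].
There the 3×3 minor on rows k ∈ {0, 1, 2}, columns (i,j) ∈ {(0,0), (0,1), (1,0)} is det [[-2, -1, -4], [0, -2, 4], [2, 3, 4]] = 16 ≠ 0, so this unfolding has rank ≥ 3; CP rank is at least every unfolding rank, so rank(T) ≥ 3. (Flattening ranks never certify an upper bound on CP rank; for that we must actually write T with 3 rank-1 terms.)
Upper bound: T is a sum of 3 rank-1 terms, T = [0, 1] ∘ [1, 0, -1] ∘ [-8, 4, 8] + [1, -2] ∘ [2, 1, 0] ∘ [-1, 0, 1] + [1, 0] ∘ [0, 2, -1] ∘ [0, -1, 1] (written with every a and b primitive with positive leading entry and the scale carried by c; CP decompositions are not unique, and this one is verified by expanding entrywise), so rank(T) ≤ 3.
These bounds meet, so rank(T) = 3.
Check entry T[1,1,2] = -2: (1)·(0)·(8) + (-2)·(1)·(1) + (0)·(2)·(1) = -2.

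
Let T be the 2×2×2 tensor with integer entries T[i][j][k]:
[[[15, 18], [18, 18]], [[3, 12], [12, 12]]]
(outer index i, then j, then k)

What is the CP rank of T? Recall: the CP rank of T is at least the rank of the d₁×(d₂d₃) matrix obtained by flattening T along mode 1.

2

Lower bound: the mode-3 unfolding of T (rows indexed by k, columns by (i,j) = (0,0), (0,1), (1,0), (1,1)) is [[15, 18, 3, 12], [18, 18, 12, 12]].
There the 2×2 minor on rows k ∈ {0, 1}, columns (i,j) ∈ {(0,0), (0,1)} is det [[15, 18], [18, 18]] = -54 ≠ 0, so this unfolding has rank ≥ 2; CP rank is at least every unfolding rank, so rank(T) ≥ 2. (Unfolding ranks only ever bound the CP rank from below — rank(T) can be strictly larger than all of them — so the matching upper bound has to come from an explicit 2-term decomposition.)
Upper bound — finding two terms. Write S_k = T[:,:,k] for the frontal slices: S₀ = [[15, 18], [3, 12]], S₁ = [[18, 18], [12, 12]].
If T = a₁ ⊗ b₁ ⊗ c₁ + a₂ ⊗ b₂ ⊗ c₂ then each S_k = c₁[k]·a₁b₁ᵀ + c₂[k]·a₂b₂ᵀ. S₀ and S₁ are linearly independent, so a₁b₁ᵀ and a₂b₂ᵀ must span the same plane of matrices: they are the rank-1 matrices of the form x·S₀ + y·S₁.
det(x·S₀ + y·S₁) is 126·x² + 126·xy = 126·(x + y)(x), vanishing at (x:y) = (1:-1) and (0:1).
M₁ = S₀ − S₁ = [[-3, 0], [-9, 0]] = (-3)·[1, 3][1, 0]ᵀ and M₂ = S₁ = [[18, 18], [12, 12]] = 6·[3, 2][1, 1]ᵀ, so take a₁ = [1, 3], b₁ = [1, 0], a₂ = [3, 2], b₂ = [1, 1].
Each slice is an integer combination of E₁ = a₁b₁ᵀ and E₂ = a₂b₂ᵀ: S₀ = −3·E₁ + 6·E₂, S₁ = 6·E₂; reading off coefficients, c₁ = [-3, 0] and c₂ = [6, 6].
Hence T = [1, 3] ⊗ [1, 0] ⊗ [-3, 0] + [3, 2] ⊗ [1, 1] ⊗ [6, 6], so rank(T) ≤ 2.
These bounds meet, so rank(T) = 2.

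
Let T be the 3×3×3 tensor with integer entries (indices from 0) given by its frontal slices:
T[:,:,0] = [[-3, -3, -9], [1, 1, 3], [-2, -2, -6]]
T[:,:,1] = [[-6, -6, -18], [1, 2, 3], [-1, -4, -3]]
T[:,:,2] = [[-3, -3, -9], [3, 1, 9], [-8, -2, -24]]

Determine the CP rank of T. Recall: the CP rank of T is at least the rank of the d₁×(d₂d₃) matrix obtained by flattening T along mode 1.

2

Lower bound: the mode-3 unfolding of T (rows indexed by k, columns by (i,j) = (0,0), (0,1), (0,2), (1,0), (1,1), (1,2), (2,0), (2,1), (2,2)) is [[-3, -3, -9, 1, 1, 3, -2, -2, -6], [-6, -6, -18, 1, 2, 3, -1, -4, -3], [-3, -3, -9, 3, 1, 9, -8, -2, -24]].
There the 2×2 minor on rows k ∈ {0, 1}, columns (i,j) ∈ {(0,0), (1,0)} is det [[-3, 1], [-6, 1]] = 3 ≠ 0, so this unfolding has rank ≥ 2; CP rank is at least every unfolding rank, so rank(T) ≥ 2. (Flattening ranks never certify an upper bound on CP rank; for that we must actually write T with 2 rank-1 terms.)
Upper bound — finding two terms. Write S_k = T[:,:,k] for the frontal slices: S₀ = [[-3, -3, -9], [1, 1, 3], [-2, -2, -6]], S₁ = [[-6, -6, -18], [1, 2, 3], [-1, -4, -3]], S₂ = [[-3, -3, -9], [3, 1, 9], [-8, -2, -24]].
If T = a₁ (x) b₁ (x) c₁ + a₂ (x) b₂ (x) c₂ then each S_k = c₁[k]·a₁b₁ᵀ + c₂[k]·a₂b₂ᵀ. S₀ and S₁ are linearly independent, so a₁b₁ᵀ and a₂b₂ᵀ must span the same plane of matrices: they are the rank-1 matrices of the form x·S₀ + y·S₁.
The 2×2 minor of x·S₀ + y·S₁ on rows {0,1}, columns {0,1} is −3·xy − 6·y² = (-3)·(x + 2·y)(y), vanishing at (x:y) = (2:-1) and (1:0).
M₁ = 2·S₀ − S₁ = [[0, 0, 0], [1, 0, 3], [-3, 0, -9]] = [0, 1, -3][1, 0, 3]ᵀ and M₂ = S₀ = [[-3, -3, -9], [1, 1, 3], [-2, -2, -6]] = −[3, -1, 2][1, 1, 3]ᵀ, so take a₁ = [0, 1, -3], b₁ = [1, 0, 3], a₂ = [3, -1, 2], b₂ = [1, 1, 3].
Each slice is an integer combination of E₁ = a₁b₁ᵀ and E₂ = a₂b₂ᵀ: S₀ = −E₂, S₁ = −E₁ − 2·E₂, S₂ = 2·E₁ − E₂; reading off coefficients, c₁ = [0, -1, 2] and c₂ = [-1, -2, -1].
Hence T = [0, 1, -3] (x) [1, 0, 3] (x) [0, -1, 2] + [3, -1, 2] (x) [1, 1, 3] (x) [-1, -2, -1], so rank(T) ≤ 2.
These bounds meet, so rank(T) = 2.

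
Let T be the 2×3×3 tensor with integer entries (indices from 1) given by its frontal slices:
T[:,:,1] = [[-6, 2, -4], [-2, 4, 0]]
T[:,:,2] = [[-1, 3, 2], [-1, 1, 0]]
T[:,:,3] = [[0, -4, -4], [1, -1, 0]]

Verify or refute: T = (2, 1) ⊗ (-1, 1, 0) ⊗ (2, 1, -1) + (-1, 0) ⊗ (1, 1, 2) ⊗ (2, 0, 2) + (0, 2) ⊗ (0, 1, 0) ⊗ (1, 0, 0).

Reconstruct entry (1,1,2) from the claimed factors: Σₗ aₗ[1]bₗ[1]cₗ[2] = (2)·(-1)·(1) + (-1)·(1)·(0) + (0)·(0)·(0) = -2, but T[1,1,2] = -1. The claim is false.

No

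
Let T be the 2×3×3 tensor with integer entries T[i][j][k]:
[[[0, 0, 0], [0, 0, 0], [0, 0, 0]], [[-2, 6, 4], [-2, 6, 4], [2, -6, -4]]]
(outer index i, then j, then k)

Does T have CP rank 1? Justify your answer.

The mode-1 fibre T[:,0,0] = [0, -2] gives a = [0, 1] (primitive direction); the mode-2 fibre T[1,:,0] = [-2, -2, 2] gives b = [1, 1, -1]; then c[k] = T[1,0,k] / (a[1]·b[0]) = [-2, 6, 4] / 1 = [-2, 6, 4].
Expanding [0, 1] (x) [1, 1, -1] (x) [-2, 6, 4] reproduces all 18 entries of T, so T = [0, 1] (x) [1, 1, -1] (x) [-2, 6, 4] and rank(T) ≤ 1.
Equivalently every frontal slice T[:,:,k] is c[k] times the rank-1 matrix [0, 1] (x) [1, 1, -1]. So T has rank 1 (it is nonzero).

Yes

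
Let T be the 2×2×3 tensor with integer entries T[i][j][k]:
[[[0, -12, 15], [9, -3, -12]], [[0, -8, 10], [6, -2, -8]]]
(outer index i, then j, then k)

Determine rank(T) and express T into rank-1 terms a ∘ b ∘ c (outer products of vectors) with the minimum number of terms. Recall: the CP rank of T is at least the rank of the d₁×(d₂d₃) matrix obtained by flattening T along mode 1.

Lower bound: the mode-3 unfolding of T (rows indexed by k, columns by (i,j) = (0,0), (0,1), (1,0), (1,1)) is [[0, 9, 0, 6], [-12, -3, -8, -2], [15, -12, 10, -8]].
There the 2×2 minor on rows k ∈ {0, 1}, columns (i,j) ∈ {(0,0), (0,1)} is det [[0, 9], [-12, -3]] = 108 ≠ 0, so this unfolding has rank ≥ 2; CP rank is at least every unfolding rank, so rank(T) ≥ 2. (Unfolding ranks only ever bound the CP rank from below — rank(T) can be strictly larger than all of them — so the matching upper bound has to come from an explicit 2-term decomposition.)
Upper bound — finding two terms. Every mode-1 slice of T is a multiple of one matrix: T[i,:,:] = a[i]·M with a = [3, 2] and M = [[0, -4, 5], [3, -1, -4]] (rows indexed by j, columns by k). So it suffices to write M as a sum of two rank-1 matrices.
Splitting M by its rows (j = 0, 1), M = [1, 0][0, -4, 5]ᵀ + [0, 1][3, -1, -4]ᵀ.
Hence T = [3, 2] ∘ [1, 0] ∘ [0, -4, 5] + [3, 2] ∘ [0, 1] ∘ [3, -1, -4], so rank(T) ≤ 2.
These bounds meet, so rank(T) = 2.

rank(T) = 2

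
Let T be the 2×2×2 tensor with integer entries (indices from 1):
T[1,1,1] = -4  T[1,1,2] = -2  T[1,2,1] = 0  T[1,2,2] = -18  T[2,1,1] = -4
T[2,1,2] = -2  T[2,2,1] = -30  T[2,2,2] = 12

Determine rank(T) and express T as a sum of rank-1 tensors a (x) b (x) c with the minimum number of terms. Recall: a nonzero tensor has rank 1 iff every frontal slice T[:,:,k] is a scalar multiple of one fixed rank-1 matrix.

Lower bound: in the mode-2 unfolding of T (rows indexed by j, columns by (i,k)) the 2×2 minor on rows j ∈ {1, 2}, columns (i,k) ∈ {(1,1), (1,2)} is det [[-4, -2], [0, -18]] = 72 ≠ 0, so that unfolding has rank ≥ 2 and hence rank(T) ≥ 2 (CP rank is at least every unfolding rank, though it can be larger).
Upper bound: with S_k = T[:,:,k], the two rank-1 terms a₁b₁ᵀ, a₂b₂ᵀ are the rank-1 members of the pencil x·S₁ + y·S₂.
det(x·S₁ + y·S₂) is 120·x² − 60·xy − 60·y² = 60·(x − y)(2·x + y), vanishing at (x:y) = (1:1) and (1:-2).
M₁ = S₁ + S₂ = [[-6, -18], [-6, -18]] = (-6)·(1, 1)(1, 3)ᵀ and M₂ = S₁ − 2·S₂ = [[0, 36], [0, -54]] = 18·(2, -3)(0, 1)ᵀ, so take a₁ = (1, 1), b₁ = (1, 3), a₂ = (2, -3), b₂ = (0, 1).
Each slice is an integer combination of E₁ = a₁b₁ᵀ and E₂ = a₂b₂ᵀ: S₁ = −4·E₁ + 6·E₂, S₂ = −2·E₁ − 6·E₂; reading off coefficients, c₁ = (-4, -2) and c₂ = (6, -6).
Hence T = (1, 1) (x) (1, 3) (x) (-4, -2) + (2, -3) (x) (0, 1) (x) (6, -6), so rank(T) ≤ 2.
These bounds meet, so rank(T) = 2.

rank(T) = 2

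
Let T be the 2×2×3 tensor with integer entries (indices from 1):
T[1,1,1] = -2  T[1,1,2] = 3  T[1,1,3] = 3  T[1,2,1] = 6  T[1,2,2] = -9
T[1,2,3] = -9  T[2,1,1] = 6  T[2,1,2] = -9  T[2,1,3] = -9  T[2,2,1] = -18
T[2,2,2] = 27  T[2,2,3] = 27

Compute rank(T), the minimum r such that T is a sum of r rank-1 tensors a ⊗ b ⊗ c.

1

Lower bound: T ≠ 0 (e.g. T[1,1,1] = -2), so rank(T) ≥ 1.
Upper bound: if T = a ⊗ b ⊗ c then every fibre of T is a multiple of the corresponding factor, so read the factors off the fibres through the nonzero entry T[1,1,1] = -2.
The mode-1 fibre T[:,1,1] = [-2, 6] gives a = [1, -3] (primitive direction); the mode-2 fibre T[1,:,1] = [-2, 6] gives b = [1, -3]; then c[k] = T[1,1,k] / (a[1]·b[1]) = [-2, 3, 3] / 1 = [-2, 3, 3].
Expanding [1, -3] ⊗ [1, -3] ⊗ [-2, 3, 3] reproduces all 12 entries of T, so T = [1, -3] ⊗ [1, -3] ⊗ [-2, 3, 3] and rank(T) ≤ 1.
These bounds meet, so rank(T) = 1.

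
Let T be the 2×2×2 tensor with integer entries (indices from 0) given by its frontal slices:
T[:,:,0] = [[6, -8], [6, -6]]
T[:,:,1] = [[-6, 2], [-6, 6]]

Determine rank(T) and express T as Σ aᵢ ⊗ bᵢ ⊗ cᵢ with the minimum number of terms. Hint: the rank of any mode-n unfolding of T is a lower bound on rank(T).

rank(T) = 2

Lower bound: the mode-2 unfolding of T (rows indexed by j, columns by (i,k) = (0,0), (0,1), (1,0), (1,1)) is [[6, -6, 6, -6], [-8, 2, -6, 6]].
There the 2×2 minor on rows j ∈ {0, 1}, columns (i,k) ∈ {(0,0), (0,1)} is det [[6, -6], [-8, 2]] = -36 ≠ 0, so this unfolding has rank ≥ 2; CP rank is at least every unfolding rank, so rank(T) ≥ 2. (Flattening ranks never certify an upper bound on CP rank; for that we must actually write T with 2 rank-1 terms.)
Upper bound — finding two terms. Write S_k = T[:,:,k] for the frontal slices: S₀ = [[6, -8], [6, -6]], S₁ = [[-6, 2], [-6, 6]].
If T = a₁ ⊗ b₁ ⊗ c₁ + a₂ ⊗ b₂ ⊗ c₂ then each S_k = c₁[k]·a₁b₁ᵀ + c₂[k]·a₂b₂ᵀ. S₀ and S₁ are linearly independent, so a₁b₁ᵀ and a₂b₂ᵀ must span the same plane of matrices: they are the rank-1 matrices of the form x·S₀ + y·S₁.
det(x·S₀ + y·S₁) is 12·x² + 12·xy − 24·y² = 12·(x + 2·y)(x − y), vanishing at (x:y) = (2:-1) and (1:1).
M₁ = 2·S₀ − S₁ = [[18, -18], [18, -18]] = 18·(1, 1)(1, -1)ᵀ and M₂ = S₀ + S₁ = [[0, -6], [0, 0]] = (-6)·(1, 0)(0, 1)ᵀ, so take a₁ = (1, 1), b₁ = (1, -1), a₂ = (1, 0), b₂ = (0, 1).
Each slice is an integer combination of E₁ = a₁b₁ᵀ and E₂ = a₂b₂ᵀ: S₀ = 6·E₁ − 2·E₂, S₁ = −6·E₁ − 4·E₂; reading off coefficients, c₁ = (6, -6) and c₂ = (-2, -4).
Hence T = (1, 1) ⊗ (1, -1) ⊗ (6, -6) + (1, 0) ⊗ (0, 1) ⊗ (-2, -4), so rank(T) ≤ 2.
These bounds meet, so rank(T) = 2.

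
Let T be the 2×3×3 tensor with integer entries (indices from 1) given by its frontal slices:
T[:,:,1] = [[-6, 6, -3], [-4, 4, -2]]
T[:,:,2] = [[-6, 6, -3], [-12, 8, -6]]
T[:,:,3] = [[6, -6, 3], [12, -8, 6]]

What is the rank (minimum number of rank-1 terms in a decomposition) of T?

Lower bound: in the mode-1 unfolding of T (rows indexed by i, columns by (j,k)) the 2×2 minor on rows i ∈ {1, 2}, columns (j,k) ∈ {(1,1), (1,2)} is det [[-6, -6], [-4, -12]] = 48 ≠ 0, so that unfolding has rank ≥ 2 and hence rank(T) ≥ 2 (CP rank is at least every unfolding rank, though it can be larger).
Upper bound: with S_k = T[:,:,k], the two rank-1 terms a₁b₁ᵀ, a₂b₂ᵀ are the rank-1 members of the pencil x·S₁ + y·S₂.
The 2×2 minor of x·S₁ + y·S₂ on rows {1,2}, columns {1,2} is 24·xy + 24·y² = 24·(y)(x + y), vanishing at (x:y) = (1:0) and (1:-1).
M₁ = S₁ = [[-6, 6, -3], [-4, 4, -2]] = −[3, 2][2, -2, 1]ᵀ and M₂ = S₁ − S₂ = [[0, 0, 0], [8, -4, 4]] = 4·[0, 1][2, -1, 1]ᵀ, so take a₁ = [3, 2], b₁ = [2, -2, 1], a₂ = [0, 1], b₂ = [2, -1, 1].
Each slice is an integer combination of E₁ = a₁b₁ᵀ and E₂ = a₂b₂ᵀ: S₁ = −E₁, S₂ = −E₁ − 4·E₂, S₃ = E₁ + 4·E₂; reading off coefficients, c₁ = [-1, -1, 1] and c₂ = [0, -4, 4].
Hence T = [3, 2] ⊗ [2, -2, 1] ⊗ [-1, -1, 1] + [0, 1] ⊗ [2, -1, 1] ⊗ [0, -4, 4], so rank(T) ≤ 2.
These bounds meet, so rank(T) = 2.

2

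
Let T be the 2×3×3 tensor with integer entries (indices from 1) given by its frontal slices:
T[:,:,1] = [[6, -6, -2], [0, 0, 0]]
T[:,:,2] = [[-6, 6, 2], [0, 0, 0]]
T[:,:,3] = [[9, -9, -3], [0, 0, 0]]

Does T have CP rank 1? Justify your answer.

Yes

The mode-1 fibre T[:,1,1] = [6, 0] gives a = (1, 0) (primitive direction); the mode-2 fibre T[1,:,1] = [6, -6, -2] gives b = (3, -3, -1); then c[k] = T[1,1,k] / (a[1]·b[1]) = [6, -6, 9] / 3 = (2, -2, 3).
Expanding (1, 0) ⊗ (3, -3, -1) ⊗ (2, -2, 3) reproduces all 18 entries of T, so T = (1, 0) ⊗ (3, -3, -1) ⊗ (2, -2, 3) and rank(T) ≤ 1.
Equivalently every frontal slice T[:,:,k] is c[k] times the rank-1 matrix (1, 0) ⊗ (3, -3, -1). So T has rank 1 (it is nonzero).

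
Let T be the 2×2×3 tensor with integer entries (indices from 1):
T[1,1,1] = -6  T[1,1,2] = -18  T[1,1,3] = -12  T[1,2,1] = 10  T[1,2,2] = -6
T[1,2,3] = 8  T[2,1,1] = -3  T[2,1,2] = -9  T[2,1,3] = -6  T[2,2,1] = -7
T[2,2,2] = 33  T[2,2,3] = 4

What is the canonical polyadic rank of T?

Lower bound: in the mode-1 unfolding of T (rows indexed by i, columns by (j,k)) the 2×2 minor on rows i ∈ {1, 2}, columns (j,k) ∈ {(1,1), (2,1)} is det [[-6, 10], [-3, -7]] = 72 ≠ 0, so that unfolding has rank ≥ 2 and hence rank(T) ≥ 2 (CP rank is at least every unfolding rank, though it can be larger).
Upper bound: with S_k = T[:,:,k], the two rank-1 terms a₁b₁ᵀ, a₂b₂ᵀ are the rank-1 members of the pencil x·S₁ + y·S₂.
det(x·S₁ + y·S₂) is 72·x² − 648·y² = 72·(x − 3·y)(x + 3·y), vanishing at (x:y) = (3:1) and (3:-1).
M₁ = 3·S₁ + S₂ = [[-36, 24], [-18, 12]] = (-6)·(2, 1)(3, -2)ᵀ and M₂ = 3·S₁ − S₂ = [[0, 36], [0, -54]] = 18·(2, -3)(0, 1)ᵀ, so take a₁ = (2, 1), b₁ = (3, -2), a₂ = (2, -3), b₂ = (0, 1).
Each slice is an integer combination of E₁ = a₁b₁ᵀ and E₂ = a₂b₂ᵀ: S₁ = −E₁ + 3·E₂, S₂ = −3·E₁ − 9·E₂, S₃ = −2·E₁; reading off coefficients, c₁ = (-1, -3, -2) and c₂ = (3, -9, 0).
Hence T = (2, 1) ⊗ (3, -2) ⊗ (-1, -3, -2) + (2, -3) ⊗ (0, 1) ⊗ (3, -9, 0), so rank(T) ≤ 2.
These bounds meet, so rank(T) = 2.

2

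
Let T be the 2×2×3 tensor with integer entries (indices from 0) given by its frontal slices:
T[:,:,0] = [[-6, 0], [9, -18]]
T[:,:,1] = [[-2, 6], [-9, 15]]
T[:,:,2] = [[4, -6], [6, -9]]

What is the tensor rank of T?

Lower bound: the mode-2 unfolding of T (rows indexed by j, columns by (i,k) = (0,0), (0,1), (0,2), (1,0), (1,1), (1,2)) is [[-6, -2, 4, 9, -9, 6], [0, 6, -6, -18, 15, -9]].
There the 2×2 minor on rows j ∈ {0, 1}, columns (i,k) ∈ {(0,0), (0,1)} is det [[-6, -2], [0, 6]] = -36 ≠ 0, so this unfolding has rank ≥ 2; CP rank is at least every unfolding rank, so rank(T) ≥ 2. (This is only a lower bound: in general the CP rank may exceed every unfolding rank, so we still need to exhibit 2 rank-1 terms summing to T.)
Upper bound — finding two terms. Write S_k = T[:,:,k] for the frontal slices: S₀ = [[-6, 0], [9, -18]], S₁ = [[-2, 6], [-9, 15]], S₂ = [[4, -6], [6, -9]].
If T = a₁ ⊗ b₁ ⊗ c₁ + a₂ ⊗ b₂ ⊗ c₂ then each S_k = c₁[k]·a₁b₁ᵀ + c₂[k]·a₂b₂ᵀ. S₀ and S₁ are linearly independent, so a₁b₁ᵀ and a₂b₂ᵀ must span the same plane of matrices: they are the rank-1 matrices of the form x·S₀ + y·S₁.
det(x·S₀ + y·S₁) is 108·x² − 108·xy + 24·y² = 12·(3·x − 2·y)(3·x − y), vanishing at (x:y) = (2:3) and (1:3).
M₁ = 2·S₀ + 3·S₁ = [[-18, 18], [-9, 9]] = (-9)·[2, 1][1, -1]ᵀ and M₂ = S₀ + 3·S₁ = [[-12, 18], [-18, 27]] = (-3)·[2, 3][2, -3]ᵀ, so take a₁ = [2, 1], b₁ = [1, -1], a₂ = [2, 3], b₂ = [2, -3].
Each slice is an integer combination of E₁ = a₁b₁ᵀ and E₂ = a₂b₂ᵀ: S₀ = −9·E₁ + 3·E₂, S₁ = 3·E₁ − 2·E₂, S₂ = E₂; reading off coefficients, c₁ = [-9, 3, 0] and c₂ = [3, -2, 1].
Hence T = [2, 1] ⊗ [1, -1] ⊗ [-9, 3, 0] + [2, 3] ⊗ [2, -3] ⊗ [3, -2, 1], so rank(T) ≤ 2.
These bounds meet, so rank(T) = 2.
Check entry T[1,0,0] = 9: (1)·(1)·(-9) + (3)·(2)·(3) = 9.

2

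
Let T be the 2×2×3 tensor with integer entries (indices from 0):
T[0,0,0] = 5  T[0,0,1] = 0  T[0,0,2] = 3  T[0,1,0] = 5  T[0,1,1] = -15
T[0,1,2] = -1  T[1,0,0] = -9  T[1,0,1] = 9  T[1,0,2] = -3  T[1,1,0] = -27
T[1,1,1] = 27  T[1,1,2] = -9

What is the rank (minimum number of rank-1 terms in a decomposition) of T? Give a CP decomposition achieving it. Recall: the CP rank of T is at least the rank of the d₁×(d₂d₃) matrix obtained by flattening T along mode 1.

Lower bound: in the mode-2 unfolding of T (rows indexed by j, columns by (i,k)) the 2×2 minor on rows j ∈ {0, 1}, columns (i,k) ∈ {(0,0), (0,1)} is det [[5, 0], [5, -15]] = -75 ≠ 0, so that unfolding has rank ≥ 2 and hence rank(T) ≥ 2 (CP rank is at least every unfolding rank, though it can be larger).
Upper bound: with S_k = T[:,:,k], the two rank-1 terms a₁b₁ᵀ, a₂b₂ᵀ are the rank-1 members of the pencil x·S₀ + y·S₁.
det(x·S₀ + y·S₁) is −90·x² − 45·xy + 135·y² = (-45)·(2·x + 3·y)(x − y), vanishing at (x:y) = (3:-2) and (1:1).
M₁ = 3·S₀ − 2·S₁ = [[15, 45], [-45, -135]] = 15·[1, -3][1, 3]ᵀ and M₂ = S₀ + S₁ = [[5, -10], [0, 0]] = 5·[1, 0][1, -2]ᵀ, so take a₁ = [1, -3], b₁ = [1, 3], a₂ = [1, 0], b₂ = [1, -2].
Each slice is an integer combination of E₁ = a₁b₁ᵀ and E₂ = a₂b₂ᵀ: S₀ = 3·E₁ + 2·E₂, S₁ = −3·E₁ + 3·E₂, S₂ = E₁ + 2·E₂; reading off coefficients, c₁ = [3, -3, 1] and c₂ = [2, 3, 2].
Hence T = [1, -3] ⊗ [1, 3] ⊗ [3, -3, 1] + [1, 0] ⊗ [1, -2] ⊗ [2, 3, 2], so rank(T) ≤ 2.
These bounds meet, so rank(T) = 2.

rank(T) = 2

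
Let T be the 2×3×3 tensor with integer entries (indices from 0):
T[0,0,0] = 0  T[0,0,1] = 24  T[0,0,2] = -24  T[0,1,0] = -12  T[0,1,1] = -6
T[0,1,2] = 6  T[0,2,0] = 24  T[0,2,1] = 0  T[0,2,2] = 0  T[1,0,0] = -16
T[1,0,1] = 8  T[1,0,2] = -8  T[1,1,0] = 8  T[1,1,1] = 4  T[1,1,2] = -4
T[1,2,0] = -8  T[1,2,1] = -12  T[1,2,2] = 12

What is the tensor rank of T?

2

Lower bound: the mode-1 unfolding of T (rows indexed by i, columns by (j,k) = (0,0), (0,1), (0,2), (1,0), (1,1), (1,2), (2,0), (2,1), (2,2)) is [[0, 24, -24, -12, -6, 6, 24, 0, 0], [-16, 8, -8, 8, 4, -4, -8, -12, 12]].
There the 2×2 minor on rows i ∈ {0, 1}, columns (j,k) ∈ {(0,0), (0,1)} is det [[0, 24], [-16, 8]] = 384 ≠ 0, so this unfolding has rank ≥ 2; CP rank is at least every unfolding rank, so rank(T) ≥ 2. (Flattening ranks never certify an upper bound on CP rank; for that we must actually write T with 2 rank-1 terms.)
Upper bound — finding two terms. Write S_k = T[:,:,k] for the frontal slices: S₀ = [[0, -12, 24], [-16, 8, -8]], S₁ = [[24, -6, 0], [8, 4, -12]], S₂ = [[-24, 6, 0], [-8, -4, 12]].
If T = a₁ ⊗ b₁ ⊗ c₁ + a₂ ⊗ b₂ ⊗ c₂ then each S_k = c₁[k]·a₁b₁ᵀ + c₂[k]·a₂b₂ᵀ. S₀ and S₁ are linearly independent, so a₁b₁ᵀ and a₂b₂ᵀ must span the same plane of matrices: they are the rank-1 matrices of the form x·S₀ + y·S₁.
The 2×2 minor of x·S₀ + y·S₁ on rows {0,1}, columns {0,1} is −192·x² + 192·xy + 144·y² = (-48)·(2·x − 3·y)(2·x + y), vanishing at (x:y) = (3:2) and (1:-2).
M₁ = 3·S₀ + 2·S₁ = [[48, -48, 72], [-32, 32, -48]] = 8·[3, -2][2, -2, 3]ᵀ and M₂ = S₀ − 2·S₁ = [[-48, 0, 24], [-32, 0, 16]] = (-8)·[3, 2][2, 0, -1]ᵀ, so take a₁ = [3, -2], b₁ = [2, -2, 3], a₂ = [3, 2], b₂ = [2, 0, -1].
Each slice is an integer combination of E₁ = a₁b₁ᵀ and E₂ = a₂b₂ᵀ: S₀ = 2·E₁ − 2·E₂, S₁ = E₁ + 3·E₂, S₂ = −E₁ − 3·E₂; reading off coefficients, c₁ = [2, 1, -1] and c₂ = [-2, 3, -3].
Hence T = [3, -2] ⊗ [2, -2, 3] ⊗ [2, 1, -1] + [3, 2] ⊗ [2, 0, -1] ⊗ [-2, 3, -3], so rank(T) ≤ 2.
These bounds meet, so rank(T) = 2.
Check entry T[0,0,2] = -24: (3)·(2)·(-1) + (3)·(2)·(-3) = -24.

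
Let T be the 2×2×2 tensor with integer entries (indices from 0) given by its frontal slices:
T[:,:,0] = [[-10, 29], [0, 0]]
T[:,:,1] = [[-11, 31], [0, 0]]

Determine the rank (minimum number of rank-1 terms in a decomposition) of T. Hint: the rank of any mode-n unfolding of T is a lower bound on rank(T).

2

Lower bound: in the mode-3 unfolding of T (rows indexed by k, columns by (i,j)) the 2×2 minor on rows k ∈ {0, 1}, columns (i,j) ∈ {(0,0), (0,1)} is det [[-10, 29], [-11, 31]] = 9 ≠ 0, so that unfolding has rank ≥ 2 and hence rank(T) ≥ 2 (CP rank is at least every unfolding rank, though it can be larger).
Upper bound: T[i,:,:] = a[i]·M for every slice, with a = [1, 0] and M = [[-10, -11], [29, 31]] (rows j, columns k).
Splitting M by its rows (j = 0, 1), M = [1, 0][-10, -11]ᵀ + [0, 1][29, 31]ᵀ.
Hence T = [1, 0] ⊗ [1, 0] ⊗ [-10, -11] + [1, 0] ⊗ [0, 1] ⊗ [29, 31], so rank(T) ≤ 2.
These bounds meet, so rank(T) = 2.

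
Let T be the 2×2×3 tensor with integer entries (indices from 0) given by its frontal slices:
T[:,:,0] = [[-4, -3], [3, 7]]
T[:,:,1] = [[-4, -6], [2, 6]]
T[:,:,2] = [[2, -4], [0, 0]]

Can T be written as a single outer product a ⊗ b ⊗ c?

The mode-3 unfolding of T (rows indexed by k, columns by (i,j) = (0,0), (0,1), (1,0), (1,1)) is [[-4, -3, 3, 7], [-4, -6, 2, 6], [2, -4, 0, 0]].
There the 3×3 minor on rows k ∈ {0, 1, 2}, columns (i,j) ∈ {(0,0), (0,1), (1,0)} is det [[-4, -3, 3], [-4, -6, 2], [2, -4, 0]] = 40 ≠ 0, so this unfolding has rank ≥ 3; CP rank is at least every unfolding rank, so rank(T) ≥ 3.
In particular rank(T) ≥ 3 > 1, so T is not rank-1.

No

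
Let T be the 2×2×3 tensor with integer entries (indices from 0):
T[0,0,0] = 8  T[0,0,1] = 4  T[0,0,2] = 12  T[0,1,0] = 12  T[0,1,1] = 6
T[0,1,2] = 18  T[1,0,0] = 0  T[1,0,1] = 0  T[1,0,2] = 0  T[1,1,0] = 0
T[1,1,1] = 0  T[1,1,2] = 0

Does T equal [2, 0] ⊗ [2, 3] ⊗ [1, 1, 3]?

Reconstruct entry (0,0,0) from the claimed factors: Σₗ aₗ[0]bₗ[0]cₗ[0] = (2)·(2)·(1) = 4, but T[0,0,0] = 8. The claim is false.

No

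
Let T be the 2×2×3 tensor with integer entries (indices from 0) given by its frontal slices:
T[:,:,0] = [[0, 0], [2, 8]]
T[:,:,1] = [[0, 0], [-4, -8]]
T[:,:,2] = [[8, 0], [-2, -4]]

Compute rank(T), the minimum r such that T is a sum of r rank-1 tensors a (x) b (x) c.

Lower bound: the mode-3 unfolding of T (rows indexed by k, columns by (i,j) = (0,0), (0,1), (1,0), (1,1)) is [[0, 0, 2, 8], [0, 0, -4, -8], [8, 0, -2, -4]].
There the 3×3 minor on rows k ∈ {0, 1, 2}, columns (i,j) ∈ {(0,0), (1,0), (1,1)} is det [[0, 2, 8], [0, -4, -8], [8, -2, -4]] = 128 ≠ 0, so this unfolding has rank ≥ 3; CP rank is at least every unfolding rank, so rank(T) ≥ 3. (Flattening ranks never certify an upper bound on CP rank; for that we must actually write T with 3 rank-1 terms.)
Upper bound: T is a sum of 3 rank-1 terms, T = (0, 1) (x) (1, 2) (x) (4, -4, -2) + (1, 0) (x) (1, 0) (x) (-4, 0, 8) + (2, -1) (x) (1, 0) (x) (2, 0, 0) (written with every a and b primitive with positive leading entry and the scale carried by c; CP decompositions are not unique, and this one is verified by expanding entrywise), so rank(T) ≤ 3.
These bounds meet, so rank(T) = 3.

3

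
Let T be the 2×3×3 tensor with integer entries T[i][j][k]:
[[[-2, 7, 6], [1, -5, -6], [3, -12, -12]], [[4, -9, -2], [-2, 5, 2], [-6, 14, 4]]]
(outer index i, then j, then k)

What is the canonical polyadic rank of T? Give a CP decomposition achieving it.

rank(T) = 2

Lower bound: in the mode-2 unfolding of T (rows indexed by j, columns by (i,k)) the 2×2 minor on rows j ∈ {0, 1}, columns (i,k) ∈ {(0,0), (0,1)} is det [[-2, 7], [1, -5]] = 3 ≠ 0, so that unfolding has rank ≥ 2 and hence rank(T) ≥ 2 (CP rank is at least every unfolding rank, though it can be larger).
Upper bound: with S_k = T[:,:,k], the two rank-1 terms a₁b₁ᵀ, a₂b₂ᵀ are the rank-1 members of the pencil x·S₀ + y·S₁.
The 2×2 minor of x·S₀ + y·S₁ on rows {0,1}, columns {0,1} is 5·xy − 10·y² = 5·(x − 2·y)(y), vanishing at (x:y) = (2:1) and (1:0).
M₁ = 2·S₀ + S₁ = [[3, -3, -6], [-1, 1, 2]] = [3, -1][1, -1, -2]ᵀ and M₂ = S₀ = [[-2, 1, 3], [4, -2, -6]] = −[1, -2][2, -1, -3]ᵀ, so take a₁ = [3, -1], b₁ = [1, -1, -2], a₂ = [1, -2], b₂ = [2, -1, -3].
Each slice is an integer combination of E₁ = a₁b₁ᵀ and E₂ = a₂b₂ᵀ: S₀ = −E₂, S₁ = E₁ + 2·E₂, S₂ = 2·E₁; reading off coefficients, c₁ = [0, 1, 2] and c₂ = [-1, 2, 0].
Hence T = [3, -1] ⊗ [1, -1, -2] ⊗ [0, 1, 2] + [1, -2] ⊗ [2, -1, -3] ⊗ [-1, 2, 0], so rank(T) ≤ 2.
These bounds meet, so rank(T) = 2.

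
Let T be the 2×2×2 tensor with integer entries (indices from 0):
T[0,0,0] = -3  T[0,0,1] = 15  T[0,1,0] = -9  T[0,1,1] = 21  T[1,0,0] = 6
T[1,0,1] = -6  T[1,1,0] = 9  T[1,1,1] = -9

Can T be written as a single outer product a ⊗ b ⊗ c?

No

The mode-3 unfolding of T (rows indexed by k, columns by (i,j) = (0,0), (0,1), (1,0), (1,1)) is [[-3, -9, 6, 9], [15, 21, -6, -9]].
There the 2×2 minor on rows k ∈ {0, 1}, columns (i,j) ∈ {(0,0), (0,1)} is det [[-3, -9], [15, 21]] = 72 ≠ 0, so this unfolding has rank ≥ 2; CP rank is at least every unfolding rank, so rank(T) ≥ 2.
In particular rank(T) ≥ 2 > 1, so T is not rank-1.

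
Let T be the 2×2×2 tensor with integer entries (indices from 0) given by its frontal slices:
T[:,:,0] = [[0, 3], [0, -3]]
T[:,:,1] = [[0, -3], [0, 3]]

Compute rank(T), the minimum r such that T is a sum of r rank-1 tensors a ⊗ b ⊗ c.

1

Lower bound: T ≠ 0 (e.g. T[0,1,0] = 3), so rank(T) ≥ 1.
Upper bound: if T = a ⊗ b ⊗ c then every fibre of T is a multiple of the corresponding factor, so read the factors off the fibres through the nonzero entry T[0,1,0] = 3.
The mode-1 fibre T[:,1,0] = [3, -3] gives a = [1, -1] (primitive direction); the mode-2 fibre T[0,:,0] = [0, 3] gives b = [0, 1]; then c[k] = T[0,1,k] / (a[0]·b[1]) = [3, -3] / 1 = [3, -3].
Expanding [1, -1] ⊗ [0, 1] ⊗ [3, -3] reproduces all 8 entries of T, so T = [1, -1] ⊗ [0, 1] ⊗ [3, -3] and rank(T) ≤ 1.
These bounds meet, so rank(T) = 1.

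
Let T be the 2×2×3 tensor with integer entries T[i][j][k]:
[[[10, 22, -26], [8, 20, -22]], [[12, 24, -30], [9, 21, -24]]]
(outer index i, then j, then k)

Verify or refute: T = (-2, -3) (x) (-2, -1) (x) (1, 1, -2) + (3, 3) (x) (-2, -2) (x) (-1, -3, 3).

Yes

Reconstruct entrywise from the claimed factors. For example, T[0,0,2] = -26 and Σₗ aₗ[0]bₗ[0]cₗ[2] = (-2)·(-2)·(-2) + (3)·(-2)·(3) = -26; checking all 12 entries, every one matches. The claim holds.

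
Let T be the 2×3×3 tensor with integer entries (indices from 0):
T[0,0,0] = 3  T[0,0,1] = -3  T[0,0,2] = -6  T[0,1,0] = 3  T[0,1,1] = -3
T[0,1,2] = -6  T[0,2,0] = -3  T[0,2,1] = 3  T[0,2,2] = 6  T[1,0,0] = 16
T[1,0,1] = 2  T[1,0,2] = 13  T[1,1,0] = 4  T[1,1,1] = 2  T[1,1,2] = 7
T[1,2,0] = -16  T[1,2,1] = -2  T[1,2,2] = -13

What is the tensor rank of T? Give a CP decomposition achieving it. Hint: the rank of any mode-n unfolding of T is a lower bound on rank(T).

Lower bound: in the mode-3 unfolding of T (rows indexed by k, columns by (i,j)) the 2×2 minor on rows k ∈ {0, 1}, columns (i,j) ∈ {(0,0), (1,0)} is det [[3, 16], [-3, 2]] = 54 ≠ 0, so that unfolding has rank ≥ 2 and hence rank(T) ≥ 2 (CP rank is at least every unfolding rank, though it can be larger).
Upper bound: with S_k = T[:,:,k], the two rank-1 terms a₁b₁ᵀ, a₂b₂ᵀ are the rank-1 members of the pencil x·S₀ + y·S₁.
The 2×2 minor of x·S₀ + y·S₁ on rows {0,1}, columns {0,1} is −36·x² + 36·xy = (-36)·(x − y)(x), vanishing at (x:y) = (1:1) and (0:1).
M₁ = S₀ + S₁ = [[0, 0, 0], [18, 6, -18]] = 6·(0, 1)(3, 1, -3)ᵀ and M₂ = S₁ = [[-3, -3, 3], [2, 2, -2]] = −(3, -2)(1, 1, -1)ᵀ, so take a₁ = (0, 1), b₁ = (3, 1, -3), a₂ = (3, -2), b₂ = (1, 1, -1).
Each slice is an integer combination of E₁ = a₁b₁ᵀ and E₂ = a₂b₂ᵀ: S₀ = 6·E₁ + E₂, S₁ = −E₂, S₂ = 3·E₁ − 2·E₂; reading off coefficients, c₁ = (6, 0, 3) and c₂ = (1, -1, -2).
Hence T = (0, 1) ⊗ (3, 1, -3) ⊗ (6, 0, 3) + (3, -2) ⊗ (1, 1, -1) ⊗ (1, -1, -2), so rank(T) ≤ 2.
These bounds meet, so rank(T) = 2.

rank(T) = 2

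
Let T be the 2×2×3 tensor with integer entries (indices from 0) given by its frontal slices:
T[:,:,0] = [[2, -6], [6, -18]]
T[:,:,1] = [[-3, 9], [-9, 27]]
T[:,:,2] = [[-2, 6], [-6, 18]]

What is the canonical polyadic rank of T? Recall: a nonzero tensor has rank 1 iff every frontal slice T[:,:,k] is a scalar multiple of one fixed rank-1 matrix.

1

Lower bound: T ≠ 0 (e.g. T[0,0,0] = 2), so rank(T) ≥ 1.
Upper bound: if T = a ⊗ b ⊗ c then every fibre of T is a multiple of the corresponding factor, so read the factors off the fibres through the nonzero entry T[0,0,0] = 2.
The mode-1 fibre T[:,0,0] = [2, 6] gives a = [1, 3] (primitive direction); the mode-2 fibre T[0,:,0] = [2, -6] gives b = [1, -3]; then c[k] = T[0,0,k] / (a[0]·b[0]) = [2, -3, -2] / 1 = [2, -3, -2].
Expanding [1, 3] ⊗ [1, -3] ⊗ [2, -3, -2] reproduces all 12 entries of T, so T = [1, 3] ⊗ [1, -3] ⊗ [2, -3, -2] and rank(T) ≤ 1.
These bounds meet, so rank(T) = 1.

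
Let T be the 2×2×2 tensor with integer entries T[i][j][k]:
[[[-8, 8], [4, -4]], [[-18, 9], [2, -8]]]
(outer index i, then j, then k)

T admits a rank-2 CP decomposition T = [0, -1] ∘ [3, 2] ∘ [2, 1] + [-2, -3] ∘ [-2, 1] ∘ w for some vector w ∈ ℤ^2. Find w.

w = [-2, 2]

Subtract the known terms from T to get the rank-1 residual R = [-2, -3] ∘ [-2, 1] ∘ w, so R[i,j,k] = a[i]·b[j]·w[k]. Pick indices with nonzero a[0]·b[0] = (-2)·(-2) = 4. Only the fibre through (0,0,·) is needed: R[0,0,:] = T[0,0,:] − Σₗ aₗ[0]bₗ[0]cₗ = [-8, 8] − (0)·(3)·[2, 1] = [-8, 8]. Then w[k] = R[0,0,k] / 4 for each k, giving w = [-8, 8] / 4 = [-2, 2].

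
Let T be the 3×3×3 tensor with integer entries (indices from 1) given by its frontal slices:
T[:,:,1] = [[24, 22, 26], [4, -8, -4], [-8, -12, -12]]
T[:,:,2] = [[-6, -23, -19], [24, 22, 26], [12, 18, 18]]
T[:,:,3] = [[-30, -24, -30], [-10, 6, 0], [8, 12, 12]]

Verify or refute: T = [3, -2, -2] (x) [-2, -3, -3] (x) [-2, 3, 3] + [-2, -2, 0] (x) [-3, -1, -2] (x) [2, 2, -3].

Reconstruct entry (1,1,3) from the claimed factors: Σₗ aₗ[1]bₗ[1]cₗ[3] = (3)·(-2)·(3) + (-2)·(-3)·(-3) = -36, but T[1,1,3] = -30. The claim is false.

No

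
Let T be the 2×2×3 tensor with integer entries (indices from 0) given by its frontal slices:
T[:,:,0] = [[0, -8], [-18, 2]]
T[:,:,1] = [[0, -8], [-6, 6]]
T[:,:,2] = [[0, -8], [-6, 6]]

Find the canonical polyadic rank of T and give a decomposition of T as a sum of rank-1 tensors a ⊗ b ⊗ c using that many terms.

rank(T) = 2

Lower bound: the mode-1 unfolding of T (rows indexed by i, columns by (j,k) = (0,0), (0,1), (0,2), (1,0), (1,1), (1,2)) is [[0, 0, 0, -8, -8, -8], [-18, -6, -6, 2, 6, 6]].
There the 2×2 minor on rows i ∈ {0, 1}, columns (j,k) ∈ {(0,0), (1,0)} is det [[0, -8], [-18, 2]] = -144 ≠ 0, so this unfolding has rank ≥ 2; CP rank is at least every unfolding rank, so rank(T) ≥ 2. (Unfolding ranks only ever bound the CP rank from below — rank(T) can be strictly larger than all of them — so the matching upper bound has to come from an explicit 2-term decomposition.)
Upper bound — finding two terms. Write S_k = T[:,:,k] for the frontal slices: S₀ = [[0, -8], [-18, 2]], S₁ = [[0, -8], [-6, 6]], S₂ = [[0, -8], [-6, 6]].
If T = a₁ ⊗ b₁ ⊗ c₁ + a₂ ⊗ b₂ ⊗ c₂ then each S_k = c₁[k]·a₁b₁ᵀ + c₂[k]·a₂b₂ᵀ. S₀ and S₁ are linearly independent, so a₁b₁ᵀ and a₂b₂ᵀ must span the same plane of matrices: they are the rank-1 matrices of the form x·S₀ + y·S₁.
det(x·S₀ + y·S₁) is −144·x² − 192·xy − 48·y² = (-48)·(x + y)(3·x + y), vanishing at (x:y) = (1:-1) and (1:-3).
M₁ = S₀ − S₁ = [[0, 0], [-12, -4]] = (-4)·[0, 1][3, 1]ᵀ and M₂ = S₀ − 3·S₁ = [[0, 16], [0, -16]] = 16·[1, -1][0, 1]ᵀ, so take a₁ = [0, 1], b₁ = [3, 1], a₂ = [1, -1], b₂ = [0, 1].
Each slice is an integer combination of E₁ = a₁b₁ᵀ and E₂ = a₂b₂ᵀ: S₀ = −6·E₁ − 8·E₂, S₁ = −2·E₁ − 8·E₂, S₂ = −2·E₁ − 8·E₂; reading off coefficients, c₁ = [-6, -2, -2] and c₂ = [-8, -8, -8].
Hence T = [0, 1] ⊗ [3, 1] ⊗ [-6, -2, -2] + [1, -1] ⊗ [0, 1] ⊗ [-8, -8, -8], so rank(T) ≤ 2.
These bounds meet, so rank(T) = 2.
Check entry T[0,1,1] = -8: (0)·(1)·(-2) + (1)·(1)·(-8) = -8.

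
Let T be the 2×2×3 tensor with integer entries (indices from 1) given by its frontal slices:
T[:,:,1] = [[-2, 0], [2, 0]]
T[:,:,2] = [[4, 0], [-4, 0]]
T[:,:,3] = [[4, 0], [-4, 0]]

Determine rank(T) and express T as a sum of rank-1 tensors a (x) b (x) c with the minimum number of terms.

rank(T) = 1

Lower bound: T ≠ 0 (e.g. T[1,1,1] = -2), so rank(T) ≥ 1.
Upper bound: the mode-1 fibre T[:,1,1] = [-2, 2] gives a = [1, -1] (primitive direction); the mode-2 fibre T[1,:,1] = [-2, 0] gives b = [1, 0]; then c[k] = T[1,1,k] / (a[1]·b[1]) = [-2, 4, 4] / 1 = [-2, 4, 4].
Expanding [1, -1] (x) [1, 0] (x) [-2, 4, 4] reproduces all 12 entries of T, so T = [1, -1] (x) [1, 0] (x) [-2, 4, 4] and rank(T) ≤ 1.
These bounds meet, so rank(T) = 1.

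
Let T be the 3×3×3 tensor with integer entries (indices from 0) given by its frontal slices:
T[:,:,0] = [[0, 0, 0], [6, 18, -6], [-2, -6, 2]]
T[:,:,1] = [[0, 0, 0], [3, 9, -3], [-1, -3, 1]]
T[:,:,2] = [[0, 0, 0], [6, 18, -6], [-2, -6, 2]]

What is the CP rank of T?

Lower bound: T ≠ 0 (e.g. T[1,0,0] = 6), so rank(T) ≥ 1.
Upper bound: if T = a (x) b (x) c then every fibre of T is a multiple of the corresponding factor, so read the factors off the fibres through the nonzero entry T[1,0,0] = 6.
The mode-1 fibre T[:,0,0] = [0, 6, -2] gives a = (0, 3, -1) (primitive direction); the mode-2 fibre T[1,:,0] = [6, 18, -6] gives b = (1, 3, -1); then c[k] = T[1,0,k] / (a[1]·b[0]) = [6, 3, 6] / 3 = (2, 1, 2).
Expanding (0, 3, -1) (x) (1, 3, -1) (x) (2, 1, 2) reproduces all 27 entries of T, so T = (0, 3, -1) (x) (1, 3, -1) (x) (2, 1, 2) and rank(T) ≤ 1.
These bounds meet, so rank(T) = 1.

1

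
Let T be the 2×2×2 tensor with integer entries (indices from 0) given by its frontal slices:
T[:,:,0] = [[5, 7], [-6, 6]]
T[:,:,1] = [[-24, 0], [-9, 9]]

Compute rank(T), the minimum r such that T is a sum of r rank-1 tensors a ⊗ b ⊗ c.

2

Lower bound: the mode-2 unfolding of T (rows indexed by j, columns by (i,k) = (0,0), (0,1), (1,0), (1,1)) is [[5, -24, -6, -9], [7, 0, 6, 9]].
There the 2×2 minor on rows j ∈ {0, 1}, columns (i,k) ∈ {(0,0), (0,1)} is det [[5, -24], [7, 0]] = 168 ≠ 0, so this unfolding has rank ≥ 2; CP rank is at least every unfolding rank, so rank(T) ≥ 2. (Unfolding ranks only ever bound the CP rank from below — rank(T) can be strictly larger than all of them — so the matching upper bound has to come from an explicit 2-term decomposition.)
Upper bound — finding two terms. Write S_k = T[:,:,k] for the frontal slices: S₀ = [[5, 7], [-6, 6]], S₁ = [[-24, 0], [-9, 9]].
If T = a₁ ⊗ b₁ ⊗ c₁ + a₂ ⊗ b₂ ⊗ c₂ then each S_k = c₁[k]·a₁b₁ᵀ + c₂[k]·a₂b₂ᵀ. S₀ and S₁ are linearly independent, so a₁b₁ᵀ and a₂b₂ᵀ must span the same plane of matrices: they are the rank-1 matrices of the form x·S₀ + y·S₁.
det(x·S₀ + y·S₁) is 72·x² − 36·xy − 216·y² = 36·(2·x + 3·y)(x − 2·y), vanishing at (x:y) = (3:-2) and (2:1).
M₁ = 3·S₀ − 2·S₁ = [[63, 21], [0, 0]] = 21·[1, 0][3, 1]ᵀ and M₂ = 2·S₀ + S₁ = [[-14, 14], [-21, 21]] = (-7)·[2, 3][1, -1]ᵀ, so take a₁ = [1, 0], b₁ = [3, 1], a₂ = [2, 3], b₂ = [1, -1].
Each slice is an integer combination of E₁ = a₁b₁ᵀ and E₂ = a₂b₂ᵀ: S₀ = 3·E₁ − 2·E₂, S₁ = −6·E₁ − 3·E₂; reading off coefficients, c₁ = [3, -6] and c₂ = [-2, -3].
Hence T = [1, 0] ⊗ [3, 1] ⊗ [3, -6] + [2, 3] ⊗ [1, -1] ⊗ [-2, -3], so rank(T) ≤ 2.
These bounds meet, so rank(T) = 2.
Check entry T[1,0,1] = -9: (0)·(3)·(-6) + (3)·(1)·(-3) = -9.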